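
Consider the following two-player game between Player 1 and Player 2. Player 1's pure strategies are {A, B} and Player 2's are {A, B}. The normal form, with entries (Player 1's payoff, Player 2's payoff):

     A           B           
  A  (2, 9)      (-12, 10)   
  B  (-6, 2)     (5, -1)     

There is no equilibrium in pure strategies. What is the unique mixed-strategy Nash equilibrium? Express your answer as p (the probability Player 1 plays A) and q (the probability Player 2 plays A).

For Player 2 to be willing to mix, Player 2 must be indifferent between A and B, which pins down Player 1's mix.
  Player 2's payoff to A: p·9 + (1−p)·2 = 7p + 2
  Player 2's payoff to B: p·10 + (1−p)·(-1) = 11p - 1
  7p + 2 = 11p - 1  ⇒  -4p = -3  ⇒  p = 3/4.
Set Player 1's expected payoff from A equal to that from B:
  Player 1's payoff from A: q·2 + (1−q)·(-12) = 14q - 12
  Player 1's payoff from B: q·(-6) + (1−q)·5 = -11q + 5
  14q - 12 = -11q + 5  ⇒  25q = 17  ⇒  q = 17/25.

p = 3/4, q = 17/25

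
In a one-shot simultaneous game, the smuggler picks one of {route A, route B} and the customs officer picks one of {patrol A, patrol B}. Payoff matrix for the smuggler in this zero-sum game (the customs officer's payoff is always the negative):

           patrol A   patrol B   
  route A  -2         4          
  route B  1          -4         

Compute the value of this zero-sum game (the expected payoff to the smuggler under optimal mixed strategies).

v = -4/11

In a mixed equilibrium the smuggler is indifferent between route A and route B; this condition fixes q.
  the smuggler's payoff from route A: q·(-2) + (1−q)·4 = -6q + 4
  the smuggler's payoff from route B: q·1 + (1−q)·(-4) = 5q - 4
  -6q + 4 = 5q - 4  ⇒  -11q = -8  ⇒  q = 8/11.
The value is the smuggler's expected payoff against this mix (using route A): (8/11)·(-2) + (3/11)·4 = -4/11.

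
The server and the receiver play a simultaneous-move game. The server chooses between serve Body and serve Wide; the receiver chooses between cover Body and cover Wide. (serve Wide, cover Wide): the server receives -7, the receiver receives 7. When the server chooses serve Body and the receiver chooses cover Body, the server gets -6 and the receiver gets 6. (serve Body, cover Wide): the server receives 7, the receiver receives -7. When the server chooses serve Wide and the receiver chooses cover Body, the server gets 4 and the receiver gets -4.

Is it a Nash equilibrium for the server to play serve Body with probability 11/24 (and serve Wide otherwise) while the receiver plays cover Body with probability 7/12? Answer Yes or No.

Yes

Check the receiver's indifference given the server's mix p = 11/24:
  payoff from cover Body = 7/12; payoff from cover Wide = 7/12 — equal.
Check the server's indifference given the receiver's mix q = 7/12:
  payoff from serve Body = -7/12; payoff from serve Wide = -7/12 — equal.
Both players are indifferent, so neither can profitably deviate.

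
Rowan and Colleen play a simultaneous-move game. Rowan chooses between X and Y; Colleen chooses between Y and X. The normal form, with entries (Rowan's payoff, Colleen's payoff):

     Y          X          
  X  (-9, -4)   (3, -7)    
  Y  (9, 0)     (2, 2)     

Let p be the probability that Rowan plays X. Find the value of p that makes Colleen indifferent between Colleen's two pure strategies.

In a mixed equilibrium Colleen is indifferent between Y and X; this condition fixes p.
  Colleen's payoff to Y: p·(-4) + (1−p)·0 = -4p
  Colleen's payoff to X: p·(-7) + (1−p)·2 = -9p + 2
  -4p = -9p + 2  ⇒  5p = 2  ⇒  p = 2/5.

p = 2/5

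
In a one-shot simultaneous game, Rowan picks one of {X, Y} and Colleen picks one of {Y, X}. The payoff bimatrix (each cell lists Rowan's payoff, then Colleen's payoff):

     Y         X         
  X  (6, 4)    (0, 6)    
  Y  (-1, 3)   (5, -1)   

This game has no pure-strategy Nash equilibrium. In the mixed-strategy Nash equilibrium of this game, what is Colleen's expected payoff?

11/3

Rowan's mix must leave Colleen indifferent between Y and X.
  Colleen's expected payoff from Y: p·4 + (1−p)·3 = p + 3
  Colleen's expected payoff from X: p·6 + (1−p)·(-1) = 7p - 1
  p + 3 = 7p - 1  ⇒  -6p = -4  ⇒  p = 2/3.
At equilibrium Colleen is indifferent across columns, so Colleen's payoff equals the payoff from Y: (2/3)·4 + (1/3)·3 = 11/3.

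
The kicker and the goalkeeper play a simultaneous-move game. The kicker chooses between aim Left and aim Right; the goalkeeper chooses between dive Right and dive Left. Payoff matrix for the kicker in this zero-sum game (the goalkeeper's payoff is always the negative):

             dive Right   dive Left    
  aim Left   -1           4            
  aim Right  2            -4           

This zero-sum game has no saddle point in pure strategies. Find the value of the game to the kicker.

v = 4/11

The goalkeeper's mix must leave the kicker indifferent between aim Left and aim Right.
  the kicker's payoff to aim Left: q·(-1) + (1−q)·4 = -5q + 4
  the kicker's payoff to aim Right: q·2 + (1−q)·(-4) = 6q - 4
  -5q + 4 = 6q - 4  ⇒  -11q = -8  ⇒  q = 8/11.
The value is the kicker's expected payoff against this mix (using aim Left): (8/11)·(-1) + (3/11)·4 = 4/11.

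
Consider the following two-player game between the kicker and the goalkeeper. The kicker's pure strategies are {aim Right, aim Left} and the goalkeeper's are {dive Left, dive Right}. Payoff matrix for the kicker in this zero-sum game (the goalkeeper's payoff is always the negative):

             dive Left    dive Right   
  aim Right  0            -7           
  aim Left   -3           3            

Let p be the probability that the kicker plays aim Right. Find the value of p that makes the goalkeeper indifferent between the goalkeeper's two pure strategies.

p = 6/13

Set the goalkeeper's expected payoff from dive Left equal to that from dive Right:
  the goalkeeper's payoff to dive Left: p·0 + (1−p)·3 = -3p + 3
  the goalkeeper's payoff to dive Right: p·7 + (1−p)·(-3) = 10p - 3
  -3p + 3 = 10p - 3  ⇒  -13p = -6  ⇒  p = 6/13.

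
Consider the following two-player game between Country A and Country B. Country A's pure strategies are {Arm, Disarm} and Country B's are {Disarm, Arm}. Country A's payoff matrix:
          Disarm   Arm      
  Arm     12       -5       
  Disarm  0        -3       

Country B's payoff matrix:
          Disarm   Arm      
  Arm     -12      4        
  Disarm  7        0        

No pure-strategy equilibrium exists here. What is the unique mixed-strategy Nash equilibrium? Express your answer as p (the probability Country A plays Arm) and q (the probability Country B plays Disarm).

p = 7/23, q = 1/7

Country B's indifference between Disarm and Arm determines Country A's mixing probability p:
  Country B's expected payoff from Disarm: p·(-12) + (1−p)·7 = -19p + 7
  Country B's expected payoff from Arm: p·4 + (1−p)·0 = 4p
  -19p + 7 = 4p  ⇒  -23p = -7  ⇒  p = 7/23.
Set Country A's expected payoff from Arm equal to that from Disarm:
  Country A's payoff to Arm: q·12 + (1−q)·(-5) = 17q - 5
  Country A's payoff to Disarm: q·0 + (1−q)·(-3) = 3q - 3
  17q - 5 = 3q - 3  ⇒  14q = 2  ⇒  q = 1/7.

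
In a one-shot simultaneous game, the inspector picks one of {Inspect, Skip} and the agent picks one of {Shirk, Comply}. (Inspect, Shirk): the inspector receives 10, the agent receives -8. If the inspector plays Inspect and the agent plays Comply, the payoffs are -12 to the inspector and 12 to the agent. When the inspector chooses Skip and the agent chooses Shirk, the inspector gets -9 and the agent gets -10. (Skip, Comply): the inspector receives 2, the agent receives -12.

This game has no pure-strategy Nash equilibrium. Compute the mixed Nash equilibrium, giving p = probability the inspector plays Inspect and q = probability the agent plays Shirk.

p = 1/11, q = 14/33

The inspector's mix must leave the agent indifferent between Shirk and Comply.
  the agent's expected payoff from Shirk: p·(-8) + (1−p)·(-10) = 2p - 10
  the agent's expected payoff from Comply: p·12 + (1−p)·(-12) = 24p - 12
  2p - 10 = 24p - 12  ⇒  -22p = -2  ⇒  p = 1/11.
The inspector's indifference between Inspect and Skip determines the agent's mixing probability q:
  the inspector's payoff from Inspect: q·10 + (1−q)·(-12) = 22q - 12
  the inspector's payoff from Skip: q·(-9) + (1−q)·2 = -11q + 2
  22q - 12 = -11q + 2  ⇒  33q = 14  ⇒  q = 14/33.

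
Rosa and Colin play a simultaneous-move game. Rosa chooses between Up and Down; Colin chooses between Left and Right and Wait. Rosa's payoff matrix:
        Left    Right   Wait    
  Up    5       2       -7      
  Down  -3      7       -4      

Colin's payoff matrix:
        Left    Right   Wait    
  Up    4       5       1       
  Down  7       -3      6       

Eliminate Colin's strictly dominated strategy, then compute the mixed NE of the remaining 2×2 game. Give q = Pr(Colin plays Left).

Colin's strategy Wait is strictly dominated by Left: 4 > 1 and 7 > 6. Eliminate Wait.
Colin's mix must leave Rosa indifferent between Up and Down.
  Rosa's payoff from Up: q·5 + (1−q)·2 = 3q + 2
  Rosa's payoff from Down: q·(-3) + (1−q)·7 = -10q + 7
  3q + 2 = -10q + 7  ⇒  13q = 5  ⇒  q = 5/13.

q = 5/13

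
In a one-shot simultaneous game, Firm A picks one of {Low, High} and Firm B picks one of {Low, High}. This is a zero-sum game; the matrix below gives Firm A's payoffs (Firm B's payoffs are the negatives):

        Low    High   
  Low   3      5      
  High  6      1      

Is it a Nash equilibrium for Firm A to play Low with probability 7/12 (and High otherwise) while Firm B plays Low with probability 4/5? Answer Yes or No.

Given Firm A's mix p = 7/12, Firm B's payoff from Low is -17/4 but from High is -10/3. Firm B strictly prefers High, so Firm B would not mix.
So the proposed profile is not a Nash equilibrium.

No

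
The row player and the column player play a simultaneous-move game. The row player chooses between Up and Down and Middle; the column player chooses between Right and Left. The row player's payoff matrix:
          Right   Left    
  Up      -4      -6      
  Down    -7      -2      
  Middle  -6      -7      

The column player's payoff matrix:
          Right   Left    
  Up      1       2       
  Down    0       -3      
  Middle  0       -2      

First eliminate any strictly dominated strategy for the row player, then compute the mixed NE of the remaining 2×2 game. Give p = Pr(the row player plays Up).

p = 3/4

The row player's strategy Middle is strictly dominated by Up: -4 > -6 and -6 > -7. Eliminate Middle.
The row player's mix must leave the column player indifferent between Right and Left.
  the column player's payoff from Right: p·1 + (1−p)·0 = p
  the column player's payoff from Left: p·2 + (1−p)·(-3) = 5p - 3
  p = 5p - 3  ⇒  -4p = -3  ⇒  p = 3/4.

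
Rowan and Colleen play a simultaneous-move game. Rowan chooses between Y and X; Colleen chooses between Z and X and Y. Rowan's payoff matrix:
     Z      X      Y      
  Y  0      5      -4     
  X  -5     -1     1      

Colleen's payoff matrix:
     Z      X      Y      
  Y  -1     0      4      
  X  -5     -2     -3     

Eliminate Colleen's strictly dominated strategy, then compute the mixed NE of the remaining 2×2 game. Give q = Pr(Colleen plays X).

Colleen's strategy Z is strictly dominated by X: 0 > -1 and -2 > -5. Eliminate Z.
In a mixed equilibrium Rowan is indifferent between Y and X; this condition fixes q.
  Rowan's payoff from Y: q·5 + (1−q)·(-4) = 9q - 4
  Rowan's payoff from X: q·(-1) + (1−q)·1 = -2q + 1
  9q - 4 = -2q + 1  ⇒  11q = 5  ⇒  q = 5/11.

q = 5/11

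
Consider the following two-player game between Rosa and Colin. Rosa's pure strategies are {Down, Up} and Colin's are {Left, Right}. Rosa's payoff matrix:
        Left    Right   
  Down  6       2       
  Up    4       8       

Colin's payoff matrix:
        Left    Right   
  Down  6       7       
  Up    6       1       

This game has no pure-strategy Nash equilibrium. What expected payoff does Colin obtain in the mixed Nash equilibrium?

Rosa's mix must leave Colin indifferent between Left and Right.
  Colin's expected payoff from Left: p·6 + (1−p)·6 = 6
  Colin's expected payoff from Right: p·7 + (1−p)·1 = 6p + 1
  6 = 6p + 1  ⇒  -6p = -5  ⇒  p = 5/6.
At equilibrium Colin is indifferent across columns, so Colin's payoff equals the payoff from Left: (5/6)·6 + (1/6)·6 = 6.

6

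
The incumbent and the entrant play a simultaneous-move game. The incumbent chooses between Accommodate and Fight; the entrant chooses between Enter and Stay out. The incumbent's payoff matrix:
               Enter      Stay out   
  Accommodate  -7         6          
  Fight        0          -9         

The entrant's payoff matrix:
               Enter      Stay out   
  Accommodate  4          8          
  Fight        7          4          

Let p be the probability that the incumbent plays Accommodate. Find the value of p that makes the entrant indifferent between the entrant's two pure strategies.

For the entrant to be willing to mix, the entrant must be indifferent between Enter and Stay out, which pins down the incumbent's mix.
  the entrant's payoff to Enter: p·4 + (1−p)·7 = -3p + 7
  the entrant's payoff to Stay out: p·8 + (1−p)·4 = 4p + 4
  -3p + 7 = 4p + 4  ⇒  -7p = -3  ⇒  p = 3/7.

p = 3/7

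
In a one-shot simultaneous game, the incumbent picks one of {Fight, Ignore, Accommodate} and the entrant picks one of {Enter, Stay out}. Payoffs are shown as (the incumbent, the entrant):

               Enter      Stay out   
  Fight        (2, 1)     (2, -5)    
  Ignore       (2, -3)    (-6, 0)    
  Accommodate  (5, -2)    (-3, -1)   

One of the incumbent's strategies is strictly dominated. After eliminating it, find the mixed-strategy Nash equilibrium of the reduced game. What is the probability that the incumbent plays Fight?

The incumbent's strategy Ignore is strictly dominated by Accommodate: 5 > 2 and -3 > -6. Eliminate Ignore.
In a mixed equilibrium the entrant is indifferent between Enter and Stay out; this condition fixes p.
  the entrant's expected payoff from Enter: p·1 + (1−p)·(-2) = 3p - 2
  the entrant's expected payoff from Stay out: p·(-5) + (1−p)·(-1) = -4p - 1
  3p - 2 = -4p - 1  ⇒  7p = 1  ⇒  p = 1/7.

p = 1/7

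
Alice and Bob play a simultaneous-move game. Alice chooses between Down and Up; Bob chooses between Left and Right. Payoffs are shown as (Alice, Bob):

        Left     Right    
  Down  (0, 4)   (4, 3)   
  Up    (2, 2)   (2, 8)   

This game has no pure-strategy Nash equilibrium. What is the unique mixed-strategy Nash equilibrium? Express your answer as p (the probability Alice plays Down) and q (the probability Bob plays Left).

p = 6/7, q = 1/2

Set Bob's expected payoff from Left equal to that from Right:
  Bob's payoff from Left: p·4 + (1−p)·2 = 2p + 2
  Bob's payoff from Right: p·3 + (1−p)·8 = -5p + 8
  2p + 2 = -5p + 8  ⇒  7p = 6  ⇒  p = 6/7.
In a mixed equilibrium Alice is indifferent between Down and Up; this condition fixes q.
  Alice's expected payoff from Down: q·0 + (1−q)·4 = -4q + 4
  Alice's expected payoff from Up: q·2 + (1−q)·2 = 2
  -4q + 4 = 2  ⇒  -4q = -2  ⇒  q = 1/2.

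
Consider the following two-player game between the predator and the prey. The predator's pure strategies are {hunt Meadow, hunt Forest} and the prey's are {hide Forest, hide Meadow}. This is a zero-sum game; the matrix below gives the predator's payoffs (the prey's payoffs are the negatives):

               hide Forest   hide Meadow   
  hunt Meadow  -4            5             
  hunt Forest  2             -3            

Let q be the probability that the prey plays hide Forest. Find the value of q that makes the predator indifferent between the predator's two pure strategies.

q = 4/7

The prey's mix must leave the predator indifferent between hunt Meadow and hunt Forest.
  the predator's payoff to hunt Meadow: q·(-4) + (1−q)·5 = -9q + 5
  the predator's payoff to hunt Forest: q·2 + (1−q)·(-3) = 5q - 3
  -9q + 5 = 5q - 3  ⇒  -14q = -8  ⇒  q = 4/7.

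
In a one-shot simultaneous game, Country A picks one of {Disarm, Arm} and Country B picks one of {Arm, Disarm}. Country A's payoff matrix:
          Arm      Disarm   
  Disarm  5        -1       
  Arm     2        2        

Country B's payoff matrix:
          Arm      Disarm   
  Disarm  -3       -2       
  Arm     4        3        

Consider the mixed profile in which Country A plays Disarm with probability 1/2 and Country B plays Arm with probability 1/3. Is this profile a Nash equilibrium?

Given Country B's mix q = 1/3, Country A's payoff from Disarm is 1 but from Arm is 2. Country A strictly prefers Arm, so Country A would not mix.
So the proposed profile is not a Nash equilibrium.

No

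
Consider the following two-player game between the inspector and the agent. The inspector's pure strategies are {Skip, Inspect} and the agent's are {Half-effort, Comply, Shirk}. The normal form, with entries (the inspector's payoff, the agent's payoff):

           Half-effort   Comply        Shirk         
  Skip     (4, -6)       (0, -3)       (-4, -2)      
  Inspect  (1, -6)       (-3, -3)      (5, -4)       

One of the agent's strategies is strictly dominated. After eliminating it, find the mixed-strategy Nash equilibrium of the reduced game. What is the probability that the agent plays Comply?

The agent's strategy Half-effort is strictly dominated by Comply: -3 > -6 and -3 > -6. Eliminate Half-effort.
The agent's mix must leave the inspector indifferent between Skip and Inspect.
  the inspector's expected payoff from Skip: q·0 + (1−q)·(-4) = 4q - 4
  the inspector's expected payoff from Inspect: q·(-3) + (1−q)·5 = -8q + 5
  4q - 4 = -8q + 5  ⇒  12q = 9  ⇒  q = 3/4.

q = 3/4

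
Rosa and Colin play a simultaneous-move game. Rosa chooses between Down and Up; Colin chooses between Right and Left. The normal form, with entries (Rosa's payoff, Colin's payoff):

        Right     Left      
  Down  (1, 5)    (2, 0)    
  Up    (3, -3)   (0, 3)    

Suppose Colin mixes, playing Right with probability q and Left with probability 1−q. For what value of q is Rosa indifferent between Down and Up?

q = 1/2

Rosa's indifference between Down and Up determines Colin's mixing probability q:
  Rosa's expected payoff from Down: q·1 + (1−q)·2 = -q + 2
  Rosa's expected payoff from Up: q·3 + (1−q)·0 = 3q
  -q + 2 = 3q  ⇒  -4q = -2  ⇒  q = 1/2.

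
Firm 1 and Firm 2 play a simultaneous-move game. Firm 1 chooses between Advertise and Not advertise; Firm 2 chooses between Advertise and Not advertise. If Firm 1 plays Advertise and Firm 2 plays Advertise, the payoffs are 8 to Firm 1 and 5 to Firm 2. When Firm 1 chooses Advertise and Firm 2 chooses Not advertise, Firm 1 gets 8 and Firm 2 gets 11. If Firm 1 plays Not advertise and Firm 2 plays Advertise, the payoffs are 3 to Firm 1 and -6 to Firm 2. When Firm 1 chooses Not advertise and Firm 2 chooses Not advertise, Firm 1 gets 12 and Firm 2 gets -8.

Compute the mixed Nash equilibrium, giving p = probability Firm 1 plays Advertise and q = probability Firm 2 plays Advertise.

Firm 1's mix must leave Firm 2 indifferent between Advertise and Not advertise.
  Firm 2's payoff from Advertise: p·5 + (1−p)·(-6) = 11p - 6
  Firm 2's payoff from Not advertise: p·11 + (1−p)·(-8) = 19p - 8
  11p - 6 = 19p - 8  ⇒  -8p = -2  ⇒  p = 1/4.
In a mixed equilibrium Firm 1 is indifferent between Advertise and Not advertise; this condition fixes q.
  Firm 1's expected payoff from Advertise: q·8 + (1−q)·8 = 8
  Firm 1's expected payoff from Not advertise: q·3 + (1−q)·12 = -9q + 12
  8 = -9q + 12  ⇒  9q = 4  ⇒  q = 4/9.

p = 1/4, q = 4/9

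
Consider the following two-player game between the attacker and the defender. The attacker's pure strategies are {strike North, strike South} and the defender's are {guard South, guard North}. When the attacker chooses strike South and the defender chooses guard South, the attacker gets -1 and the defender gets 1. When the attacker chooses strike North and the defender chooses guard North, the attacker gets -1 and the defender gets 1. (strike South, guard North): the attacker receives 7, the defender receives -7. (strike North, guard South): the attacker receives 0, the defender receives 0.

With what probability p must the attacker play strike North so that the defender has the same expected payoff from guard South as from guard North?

For the defender to be willing to mix, the defender must be indifferent between guard South and guard North, which pins down the attacker's mix.
  the defender's expected payoff from guard South: p·0 + (1−p)·1 = -p + 1
  the defender's expected payoff from guard North: p·1 + (1−p)·(-7) = 8p - 7
  -p + 1 = 8p - 7  ⇒  -9p = -8  ⇒  p = 8/9.

p = 8/9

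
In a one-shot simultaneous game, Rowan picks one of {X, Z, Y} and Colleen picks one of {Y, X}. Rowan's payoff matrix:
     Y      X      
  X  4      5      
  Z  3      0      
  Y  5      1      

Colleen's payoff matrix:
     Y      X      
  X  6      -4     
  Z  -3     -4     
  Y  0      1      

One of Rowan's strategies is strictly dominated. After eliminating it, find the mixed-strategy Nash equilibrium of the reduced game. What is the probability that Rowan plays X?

p = 1/11

Rowan's strategy Z is strictly dominated by Y: 5 > 3 and 1 > 0. Eliminate Z.
Colleen's indifference between Y and X determines Rowan's mixing probability p:
  Colleen's expected payoff from Y: p·6 + (1−p)·0 = 6p
  Colleen's expected payoff from X: p·(-4) + (1−p)·1 = -5p + 1
  6p = -5p + 1  ⇒  11p = 1  ⇒  p = 1/11.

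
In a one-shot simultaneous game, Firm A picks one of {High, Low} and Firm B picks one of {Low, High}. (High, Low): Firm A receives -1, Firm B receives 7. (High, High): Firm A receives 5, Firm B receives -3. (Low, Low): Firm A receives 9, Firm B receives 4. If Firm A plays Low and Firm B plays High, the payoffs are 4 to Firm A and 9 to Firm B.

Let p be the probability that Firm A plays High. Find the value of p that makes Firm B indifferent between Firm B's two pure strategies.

p = 1/3

For Firm B to be willing to mix, Firm B must be indifferent between Low and High, which pins down Firm A's mix.
  Firm B's payoff from Low: p·7 + (1−p)·4 = 3p + 4
  Firm B's payoff from High: p·(-3) + (1−p)·9 = -12p + 9
  3p + 4 = -12p + 9  ⇒  15p = 5  ⇒  p = 1/3.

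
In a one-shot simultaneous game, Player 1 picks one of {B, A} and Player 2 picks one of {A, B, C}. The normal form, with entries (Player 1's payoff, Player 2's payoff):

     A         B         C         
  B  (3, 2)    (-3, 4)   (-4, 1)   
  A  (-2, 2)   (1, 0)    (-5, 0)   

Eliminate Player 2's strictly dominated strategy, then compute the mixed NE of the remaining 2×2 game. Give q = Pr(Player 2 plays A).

Player 2's strategy C is strictly dominated by A: 2 > 1 and 2 > 0. Eliminate C.
For Player 1 to be willing to mix, Player 1 must be indifferent between B and A, which pins down Player 2's mix.
  Player 1's expected payoff from B: q·3 + (1−q)·(-3) = 6q - 3
  Player 1's expected payoff from A: q·(-2) + (1−q)·1 = -3q + 1
  6q - 3 = -3q + 1  ⇒  9q = 4  ⇒  q = 4/9.

q = 4/9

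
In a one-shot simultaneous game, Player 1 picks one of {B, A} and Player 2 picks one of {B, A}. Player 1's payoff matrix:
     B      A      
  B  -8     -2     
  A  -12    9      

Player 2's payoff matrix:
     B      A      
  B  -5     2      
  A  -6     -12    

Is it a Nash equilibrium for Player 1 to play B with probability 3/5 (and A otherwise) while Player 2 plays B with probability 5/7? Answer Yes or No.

No

Given Player 1's mix p = 3/5, Player 2's payoff from B is -27/5 but from A is -18/5. Player 2 strictly prefers A, so Player 2 would not mix.
So the proposed profile is not a Nash equilibrium.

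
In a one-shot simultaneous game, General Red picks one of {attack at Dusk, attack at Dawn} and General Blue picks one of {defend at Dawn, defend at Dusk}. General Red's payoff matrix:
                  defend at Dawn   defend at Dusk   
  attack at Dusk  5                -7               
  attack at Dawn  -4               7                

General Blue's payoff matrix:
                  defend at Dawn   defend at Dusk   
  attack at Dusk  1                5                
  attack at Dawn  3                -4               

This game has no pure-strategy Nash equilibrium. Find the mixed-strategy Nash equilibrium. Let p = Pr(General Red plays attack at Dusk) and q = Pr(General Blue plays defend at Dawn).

p = 7/11, q = 14/23

Set General Blue's expected payoff from defend at Dawn equal to that from defend at Dusk:
  General Blue's expected payoff from defend at Dawn: p·1 + (1−p)·3 = -2p + 3
  General Blue's expected payoff from defend at Dusk: p·5 + (1−p)·(-4) = 9p - 4
  -2p + 3 = 9p - 4  ⇒  -11p = -7  ⇒  p = 7/11.
Set General Red's expected payoff from attack at Dusk equal to that from attack at Dawn:
  General Red's payoff to attack at Dusk: q·5 + (1−q)·(-7) = 12q - 7
  General Red's payoff to attack at Dawn: q·(-4) + (1−q)·7 = -11q + 7
  12q - 7 = -11q + 7  ⇒  23q = 14  ⇒  q = 14/23.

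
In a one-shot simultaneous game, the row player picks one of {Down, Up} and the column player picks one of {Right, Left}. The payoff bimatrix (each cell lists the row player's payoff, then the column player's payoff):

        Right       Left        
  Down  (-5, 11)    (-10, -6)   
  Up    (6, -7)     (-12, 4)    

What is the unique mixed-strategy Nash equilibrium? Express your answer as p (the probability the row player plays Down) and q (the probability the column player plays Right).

p = 11/28, q = 2/13

For the column player to be willing to mix, the column player must be indifferent between Right and Left, which pins down the row player's mix.
  the column player's expected payoff from Right: p·11 + (1−p)·(-7) = 18p - 7
  the column player's expected payoff from Left: p·(-6) + (1−p)·4 = -10p + 4
  18p - 7 = -10p + 4  ⇒  28p = 11  ⇒  p = 11/28.
Set the row player's expected payoff from Down equal to that from Up:
  the row player's expected payoff from Down: q·(-5) + (1−q)·(-10) = 5q - 10
  the row player's expected payoff from Up: q·6 + (1−q)·(-12) = 18q - 12
  5q - 10 = 18q - 12  ⇒  -13q = -2  ⇒  q = 2/13.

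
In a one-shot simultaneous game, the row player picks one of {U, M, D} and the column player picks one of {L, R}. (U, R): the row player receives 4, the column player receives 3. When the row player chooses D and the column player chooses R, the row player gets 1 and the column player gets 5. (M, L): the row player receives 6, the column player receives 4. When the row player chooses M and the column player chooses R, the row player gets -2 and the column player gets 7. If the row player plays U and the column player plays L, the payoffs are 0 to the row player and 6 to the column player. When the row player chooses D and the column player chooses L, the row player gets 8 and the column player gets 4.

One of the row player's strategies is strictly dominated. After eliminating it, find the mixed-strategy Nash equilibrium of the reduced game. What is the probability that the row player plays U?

p = 1/4

The row player's strategy M is strictly dominated by D: 8 > 6 and 1 > -2. Eliminate M.
For the column player to be willing to mix, the column player must be indifferent between L and R, which pins down the row player's mix.
  the column player's payoff to L: p·6 + (1−p)·4 = 2p + 4
  the column player's payoff to R: p·3 + (1−p)·5 = -2p + 5
  2p + 4 = -2p + 5  ⇒  4p = 1  ⇒  p = 1/4.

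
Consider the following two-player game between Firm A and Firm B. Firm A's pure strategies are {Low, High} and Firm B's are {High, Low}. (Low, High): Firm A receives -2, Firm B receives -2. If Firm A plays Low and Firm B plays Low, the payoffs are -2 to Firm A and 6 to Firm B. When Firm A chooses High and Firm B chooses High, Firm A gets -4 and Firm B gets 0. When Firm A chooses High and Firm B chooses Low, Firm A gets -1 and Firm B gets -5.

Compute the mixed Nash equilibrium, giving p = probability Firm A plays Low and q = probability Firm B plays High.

Firm B's indifference between High and Low determines Firm A's mixing probability p:
  Firm B's payoff to High: p·(-2) + (1−p)·0 = -2p
  Firm B's payoff to Low: p·6 + (1−p)·(-5) = 11p - 5
  -2p = 11p - 5  ⇒  -13p = -5  ⇒  p = 5/13.
Firm A's indifference between Low and High determines Firm B's mixing probability q:
  Firm A's expected payoff from Low: q·(-2) + (1−q)·(-2) = -2
  Firm A's expected payoff from High: q·(-4) + (1−q)·(-1) = -3q - 1
  -2 = -3q - 1  ⇒  3q = 1  ⇒  q = 1/3.

p = 5/13, q = 1/3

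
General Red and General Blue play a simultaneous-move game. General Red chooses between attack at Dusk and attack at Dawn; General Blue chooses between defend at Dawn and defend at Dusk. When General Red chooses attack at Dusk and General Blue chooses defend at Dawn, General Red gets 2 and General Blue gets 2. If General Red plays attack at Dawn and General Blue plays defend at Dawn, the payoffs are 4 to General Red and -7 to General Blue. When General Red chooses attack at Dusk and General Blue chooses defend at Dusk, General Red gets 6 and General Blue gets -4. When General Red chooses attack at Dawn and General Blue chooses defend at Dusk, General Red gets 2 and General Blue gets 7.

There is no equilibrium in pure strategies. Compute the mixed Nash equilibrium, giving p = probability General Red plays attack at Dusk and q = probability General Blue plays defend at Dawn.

Set General Blue's expected payoff from defend at Dawn equal to that from defend at Dusk:
  General Blue's payoff from defend at Dawn: p·2 + (1−p)·(-7) = 9p - 7
  General Blue's payoff from defend at Dusk: p·(-4) + (1−p)·7 = -11p + 7
  9p - 7 = -11p + 7  ⇒  20p = 14  ⇒  p = 7/10.
Set General Red's expected payoff from attack at Dusk equal to that from attack at Dawn:
  General Red's expected payoff from attack at Dusk: q·2 + (1−q)·6 = -4q + 6
  General Red's expected payoff from attack at Dawn: q·4 + (1−q)·2 = 2q + 2
  -4q + 6 = 2q + 2  ⇒  -6q = -4  ⇒  q = 2/3.

p = 7/10, q = 2/3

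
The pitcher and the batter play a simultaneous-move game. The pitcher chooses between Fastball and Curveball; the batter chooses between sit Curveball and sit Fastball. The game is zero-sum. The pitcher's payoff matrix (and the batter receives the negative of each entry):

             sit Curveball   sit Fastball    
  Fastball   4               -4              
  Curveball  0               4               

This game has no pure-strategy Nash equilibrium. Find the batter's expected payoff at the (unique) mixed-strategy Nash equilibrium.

-4/3

In a mixed equilibrium the batter is indifferent between sit Curveball and sit Fastball; this condition fixes p.
  the batter's expected payoff from sit Curveball: p·(-4) + (1−p)·0 = -4p
  the batter's expected payoff from sit Fastball: p·4 + (1−p)·(-4) = 8p - 4
  -4p = 8p - 4  ⇒  -12p = -4  ⇒  p = 1/3.
At equilibrium the batter is indifferent across columns, so the batter's payoff equals the payoff from sit Curveball: (1/3)·(-4) + (2/3)·0 = -4/3.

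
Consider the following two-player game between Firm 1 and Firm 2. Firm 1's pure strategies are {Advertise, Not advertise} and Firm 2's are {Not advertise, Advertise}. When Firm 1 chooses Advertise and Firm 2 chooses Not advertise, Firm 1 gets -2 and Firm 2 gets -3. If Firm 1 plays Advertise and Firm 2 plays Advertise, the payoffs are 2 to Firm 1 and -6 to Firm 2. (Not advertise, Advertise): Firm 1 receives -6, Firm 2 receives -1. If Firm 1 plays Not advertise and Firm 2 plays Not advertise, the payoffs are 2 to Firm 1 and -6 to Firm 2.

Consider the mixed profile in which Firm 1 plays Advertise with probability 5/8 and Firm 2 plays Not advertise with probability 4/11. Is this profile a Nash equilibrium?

Given Firm 2's mix q = 4/11, Firm 1's payoff from Advertise is 6/11 but from Not advertise is -34/11. Firm 1 strictly prefers Advertise, so Firm 1 would not mix.
So the proposed profile is not a Nash equilibrium.

No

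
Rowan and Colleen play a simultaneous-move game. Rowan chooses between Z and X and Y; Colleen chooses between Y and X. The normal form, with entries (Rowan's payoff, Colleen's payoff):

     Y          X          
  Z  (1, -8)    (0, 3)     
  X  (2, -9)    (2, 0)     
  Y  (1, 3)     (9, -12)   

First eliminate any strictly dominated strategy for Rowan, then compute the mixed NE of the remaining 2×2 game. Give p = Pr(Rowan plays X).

p = 5/8

Rowan's strategy Z is strictly dominated by X: 2 > 1 and 2 > 0. Eliminate Z.
In a mixed equilibrium Colleen is indifferent between Y and X; this condition fixes p.
  Colleen's payoff to Y: p·(-9) + (1−p)·3 = -12p + 3
  Colleen's payoff to X: p·0 + (1−p)·(-12) = 12p - 12
  -12p + 3 = 12p - 12  ⇒  -24p = -15  ⇒  p = 5/8.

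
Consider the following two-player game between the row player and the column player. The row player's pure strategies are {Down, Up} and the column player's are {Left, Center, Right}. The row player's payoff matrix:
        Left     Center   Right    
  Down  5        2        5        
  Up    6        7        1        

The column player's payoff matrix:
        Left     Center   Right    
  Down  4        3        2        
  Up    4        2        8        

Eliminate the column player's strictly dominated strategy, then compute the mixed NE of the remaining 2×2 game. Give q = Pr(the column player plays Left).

The column player's strategy Center is strictly dominated by Left: 4 > 3 and 4 > 2. Eliminate Center.
The column player's mix must leave the row player indifferent between Down and Up.
  the row player's payoff from Down: q·5 + (1−q)·5 = 5
  the row player's payoff from Up: q·6 + (1−q)·1 = 5q + 1
  5 = 5q + 1  ⇒  -5q = -4  ⇒  q = 4/5.

q = 4/5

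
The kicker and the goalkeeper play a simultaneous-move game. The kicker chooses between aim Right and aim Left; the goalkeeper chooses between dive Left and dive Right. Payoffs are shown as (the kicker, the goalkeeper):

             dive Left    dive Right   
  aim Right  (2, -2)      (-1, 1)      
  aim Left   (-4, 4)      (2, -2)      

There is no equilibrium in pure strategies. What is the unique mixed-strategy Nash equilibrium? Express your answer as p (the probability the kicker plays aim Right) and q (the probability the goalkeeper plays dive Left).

p = 2/3, q = 1/3

The kicker's mix must leave the goalkeeper indifferent between dive Left and dive Right.
  the goalkeeper's payoff from dive Left: p·(-2) + (1−p)·4 = -6p + 4
  the goalkeeper's payoff from dive Right: p·1 + (1−p)·(-2) = 3p - 2
  -6p + 4 = 3p - 2  ⇒  -9p = -6  ⇒  p = 2/3.
The kicker's indifference between aim Right and aim Left determines the goalkeeper's mixing probability q:
  the kicker's expected payoff from aim Right: q·2 + (1−q)·(-1) = 3q - 1
  the kicker's expected payoff from aim Left: q·(-4) + (1−q)·2 = -6q + 2
  3q - 1 = -6q + 2  ⇒  9q = 3  ⇒  q = 1/3.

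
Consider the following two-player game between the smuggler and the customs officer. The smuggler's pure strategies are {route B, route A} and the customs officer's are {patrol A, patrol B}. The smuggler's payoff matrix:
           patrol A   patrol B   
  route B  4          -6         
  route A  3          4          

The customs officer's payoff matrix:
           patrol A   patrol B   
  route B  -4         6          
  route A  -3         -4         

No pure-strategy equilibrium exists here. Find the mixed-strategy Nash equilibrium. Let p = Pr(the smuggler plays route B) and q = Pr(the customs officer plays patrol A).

The customs officer's indifference between patrol A and patrol B determines the smuggler's mixing probability p:
  the customs officer's expected payoff from patrol A: p·(-4) + (1−p)·(-3) = -p - 3
  the customs officer's expected payoff from patrol B: p·6 + (1−p)·(-4) = 10p - 4
  -p - 3 = 10p - 4  ⇒  -11p = -1  ⇒  p = 1/11.
The customs officer's mix must leave the smuggler indifferent between route B and route A.
  the smuggler's payoff to route B: q·4 + (1−q)·(-6) = 10q - 6
  the smuggler's payoff to route A: q·3 + (1−q)·4 = -q + 4
  10q - 6 = -q + 4  ⇒  11q = 10  ⇒  q = 10/11.

p = 1/11, q = 10/11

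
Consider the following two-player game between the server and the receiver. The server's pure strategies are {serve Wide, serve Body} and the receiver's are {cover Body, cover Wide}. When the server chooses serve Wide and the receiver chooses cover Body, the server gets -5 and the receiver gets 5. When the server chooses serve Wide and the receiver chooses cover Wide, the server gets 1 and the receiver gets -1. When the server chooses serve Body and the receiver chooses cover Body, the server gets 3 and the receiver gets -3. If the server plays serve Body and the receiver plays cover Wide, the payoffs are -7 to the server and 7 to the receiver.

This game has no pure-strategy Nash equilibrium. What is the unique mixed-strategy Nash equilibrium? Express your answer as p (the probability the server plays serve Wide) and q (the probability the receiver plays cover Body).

p = 5/8, q = 1/2

For the receiver to be willing to mix, the receiver must be indifferent between cover Body and cover Wide, which pins down the server's mix.
  the receiver's payoff to cover Body: p·5 + (1−p)·(-3) = 8p - 3
  the receiver's payoff to cover Wide: p·(-1) + (1−p)·7 = -8p + 7
  8p - 3 = -8p + 7  ⇒  16p = 10  ⇒  p = 5/8.
For the server to be willing to mix, the server must be indifferent between serve Wide and serve Body, which pins down the receiver's mix.
  the server's payoff from serve Wide: q·(-5) + (1−q)·1 = -6q + 1
  the server's payoff from serve Body: q·3 + (1−q)·(-7) = 10q - 7
  -6q + 1 = 10q - 7  ⇒  -16q = -8  ⇒  q = 1/2.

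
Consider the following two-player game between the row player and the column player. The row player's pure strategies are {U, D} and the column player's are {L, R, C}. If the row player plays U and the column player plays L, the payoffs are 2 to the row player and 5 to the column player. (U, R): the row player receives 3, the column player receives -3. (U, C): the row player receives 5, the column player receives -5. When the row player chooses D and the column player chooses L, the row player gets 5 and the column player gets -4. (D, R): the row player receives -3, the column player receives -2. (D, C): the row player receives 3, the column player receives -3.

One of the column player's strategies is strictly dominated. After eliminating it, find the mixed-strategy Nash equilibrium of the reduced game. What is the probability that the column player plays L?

q = 2/3

The column player's strategy C is strictly dominated by R: -3 > -5 and -2 > -3. Eliminate C.
The row player's indifference between U and D determines the column player's mixing probability q:
  the row player's payoff from U: q·2 + (1−q)·3 = -q + 3
  the row player's payoff from D: q·5 + (1−q)·(-3) = 8q - 3
  -q + 3 = 8q - 3  ⇒  -9q = -6  ⇒  q = 2/3.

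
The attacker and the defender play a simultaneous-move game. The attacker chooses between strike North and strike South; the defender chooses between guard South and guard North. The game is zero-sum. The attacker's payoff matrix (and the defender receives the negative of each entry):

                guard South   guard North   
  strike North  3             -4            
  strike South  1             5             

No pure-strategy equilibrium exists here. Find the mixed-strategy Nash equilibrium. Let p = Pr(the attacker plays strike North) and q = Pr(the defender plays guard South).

The defender's indifference between guard South and guard North determines the attacker's mixing probability p:
  the defender's payoff from guard South: p·(-3) + (1−p)·(-1) = -2p - 1
  the defender's payoff from guard North: p·4 + (1−p)·(-5) = 9p - 5
  -2p - 1 = 9p - 5  ⇒  -11p = -4  ⇒  p = 4/11.
In a mixed equilibrium the attacker is indifferent between strike North and strike South; this condition fixes q.
  the attacker's expected payoff from strike North: q·3 + (1−q)·(-4) = 7q - 4
  the attacker's expected payoff from strike South: q·1 + (1−q)·5 = -4q + 5
  7q - 4 = -4q + 5  ⇒  11q = 9  ⇒  q = 9/11.

p = 4/11, q = 9/11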